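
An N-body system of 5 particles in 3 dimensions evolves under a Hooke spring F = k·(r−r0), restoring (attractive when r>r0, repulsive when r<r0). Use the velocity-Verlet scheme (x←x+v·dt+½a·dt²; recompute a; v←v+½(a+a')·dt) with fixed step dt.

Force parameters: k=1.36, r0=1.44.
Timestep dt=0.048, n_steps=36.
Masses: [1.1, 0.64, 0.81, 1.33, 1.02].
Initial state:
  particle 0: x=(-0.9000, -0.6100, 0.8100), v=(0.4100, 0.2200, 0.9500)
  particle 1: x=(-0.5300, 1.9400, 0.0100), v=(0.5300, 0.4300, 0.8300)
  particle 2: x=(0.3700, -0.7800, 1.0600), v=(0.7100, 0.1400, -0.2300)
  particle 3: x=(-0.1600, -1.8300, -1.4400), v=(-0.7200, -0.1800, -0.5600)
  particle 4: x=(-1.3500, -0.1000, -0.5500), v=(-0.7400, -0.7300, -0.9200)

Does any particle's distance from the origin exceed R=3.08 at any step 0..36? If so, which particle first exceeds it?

yes, particle 1

step 0: x0=(-0.9000, -0.6100, 0.8100) x1=(-0.5300, 1.9400, 0.0100) x2=(0.3700, -0.7800, 1.0600) x3=(-0.1600, -1.8300, -1.4400) x4=(-1.3500, -0.1000, -0.5500)
step 1: x0=(-0.8798, -0.5985, 0.8535) x1=(-0.5040, 1.9464, 0.0493) x2=(0.4015, -0.7710, 1.0443) x3=(-0.1955, -1.8338, -1.4628) x4=(-1.3833, -0.1353, -0.5932)
step 2: x0=(-0.8587, -0.5851, 0.8923) x1=(-0.4772, 1.9242, 0.0870) x2=(0.4277, -0.7574, 1.0193) x3=(-0.2325, -1.8278, -1.4771) x4=(-1.4117, -0.1711, -0.6340)
step 3: x0=(-0.8369, -0.5698, 0.9262) x1=(-0.4500, 1.8735, 0.1225) x2=(0.4483, -0.7396, 0.9851) x3=(-0.2708, -1.8121, -1.4828) x4=(-1.4350, -0.2069, -0.6720)
step 4: x0=(-0.8145, -0.5529, 0.9550) x1=(-0.4228, 1.7953, 0.1553) x2=(0.4631, -0.7179, 0.9418) x3=(-0.3101, -1.7870, -1.4799) x4=(-1.4531, -0.2427, -0.7067)
step 5: x0=(-0.7917, -0.5347, 0.9785) x1=(-0.3961, 1.6910, 0.1847) x2=(0.4721, -0.6927, 0.8897) x3=(-0.3500, -1.7528, -1.4686) x4=(-1.4658, -0.2782, -0.7378)
step 6: x0=(-0.7688, -0.5153, 0.9967) x1=(-0.3703, 1.5627, 0.2104) x2=(0.4755, -0.6647, 0.8293) x3=(-0.3904, -1.7100, -1.4490) x4=(-1.4731, -0.3132, -0.7650)
step 7: x0=(-0.7459, -0.4952, 1.0096) x1=(-0.3456, 1.4128, 0.2320) x2=(0.4734, -0.6344, 0.7611) x3=(-0.4308, -1.6593, -1.4214) x4=(-1.4752, -0.3476, -0.7880)
step 8: x0=(-0.7233, -0.4748, 1.0173) x1=(-0.3224, 1.2442, 0.2490) x2=(0.4661, -0.6026, 0.6857) x3=(-0.4710, -1.6014, -1.3863) x4=(-1.4722, -0.3812, -0.8068)
step 9: x0=(-0.7013, -0.4545, 1.0201) x1=(-0.3010, 1.0600, 0.2612) x2=(0.4540, -0.5700, 0.6039) x3=(-0.5107, -1.5371, -1.3442) x4=(-1.4644, -0.4139, -0.8212)
step 10: x0=(-0.6799, -0.4347, 1.0182) x1=(-0.2816, 0.8638, 0.2685) x2=(0.4376, -0.5374, 0.5164) x3=(-0.5496, -1.4673, -1.2956) x4=(-1.4521, -0.4456, -0.8313)
step 11: x0=(-0.6594, -0.4160, 1.0121) x1=(-0.2644, 0.6588, 0.2708) x2=(0.4174, -0.5055, 0.4238) x3=(-0.5875, -1.3930, -1.2414) x4=(-1.4359, -0.4761, -0.8372)
step 12: x0=(-0.6401, -0.3985, 1.0023) x1=(-0.2496, 0.4486, 0.2681) x2=(0.3944, -0.4750, 0.3271) x3=(-0.6242, -1.3151, -1.1822) x4=(-1.4163, -0.5055, -0.8391)
step 13: x0=(-0.6221, -0.3826, 0.9893) x1=(-0.2372, 0.2362, 0.2606) x2=(0.3692, -0.4465, 0.2269) x3=(-0.6595, -1.2347, -1.1188) x4=(-1.3938, -0.5334, -0.8372)
step 14: x0=(-0.6056, -0.3685, 0.9738) x1=(-0.2275, 0.0241, 0.2488) x2=(0.3430, -0.4203, 0.1238) x3=(-0.6932, -1.1527, -1.0522) x4=(-1.3693, -0.5600, -0.8319)
step 15: x0=(-0.5908, -0.3558, 0.9565) x1=(-0.2206, -0.1864, 0.2334) x2=(0.3170, -0.3965, 0.0180) x3=(-0.7254, -1.0699, -0.9832) x4=(-1.3433, -0.5850, -0.8234)
step 16: x0=(-0.5777, -0.3443, 0.9380) x1=(-0.2166, -0.3955, 0.2158) x2=(0.2922, -0.3741, -0.0904) x3=(-0.7559, -0.9872, -0.9125) x4=(-1.3168, -0.6084, -0.8122)
step 17: x0=(-0.5662, -0.3333, 0.9186) x1=(-0.2150, -0.6049, 0.1975) x2=(0.2692, -0.3519, -0.2014) x3=(-0.7849, -0.9052, -0.8411) x4=(-1.2904, -0.6301, -0.7987)
step 18: x0=(-0.5561, -0.3224, 0.8985) x1=(-0.2145, -0.8164, 0.1798) x2=(0.2477, -0.3286, -0.3144) x3=(-0.8124, -0.8239, -0.7694) x4=(-1.2651, -0.6502, -0.7834)
step 19: x0=(-0.5471, -0.3112, 0.8775) x1=(-0.2139, -1.0309, 0.1633) x2=(0.2276, -0.3038, -0.4287) x3=(-0.8384, -0.7435, -0.6976) x4=(-1.2416, -0.6690, -0.7669)
step 20: x0=(-0.5388, -0.2996, 0.8554) x1=(-0.2126, -1.2485, 0.1480) x2=(0.2084, -0.2776, -0.5435) x3=(-0.8630, -0.6634, -0.6258) x4=(-1.2203, -0.6868, -0.7499)
step 21: x0=(-0.5309, -0.2879, 0.8322) x1=(-0.2106, -1.4681, 0.1333) x2=(0.1900, -0.2506, -0.6581) x3=(-0.8863, -0.5830, -0.5534) x4=(-1.2015, -0.7046, -0.7329)
step 22: x0=(-0.5232, -0.2763, 0.8075) x1=(-0.2084, -1.6879, 0.1186) x2=(0.1722, -0.2235, -0.7720) x3=(-0.9083, -0.5017, -0.4798) x4=(-1.1848, -0.7233, -0.7164)
step 23: x0=(-0.5153, -0.2653, 0.7815) x1=(-0.2067, -1.9049, 0.1029) x2=(0.1547, -0.1972, -0.8845) x3=(-0.9293, -0.4196, -0.4048) x4=(-1.1694, -0.7437, -0.7006)
step 24: x0=(-0.5069, -0.2552, 0.7539) x1=(-0.2061, -2.1158, 0.0854) x2=(0.1372, -0.1726, -0.9950) x3=(-0.9497, -0.3367, -0.3285) x4=(-1.1546, -0.7663, -0.6854)
step 25: x0=(-0.4978, -0.2468, 0.7248) x1=(-0.2073, -2.3171, 0.0656) x2=(0.1190, -0.1508, -1.1027) x3=(-0.9694, -0.2536, -0.2512) x4=(-1.1398, -0.7915, -0.6707)
step 26: x0=(-0.4878, -0.2405, 0.6942) x1=(-0.2107, -2.5050, 0.0430) x2=(0.0997, -0.1326, -1.2069) x3=(-0.9886, -0.1710, -0.1732) x4=(-1.1245, -0.8193, -0.6564)
step 27: x0=(-0.4766, -0.2369, 0.6621) x1=(-0.2169, -2.6758, 0.0174) x2=(0.0789, -0.1189, -1.3064) x3=(-1.0071, -0.0893, -0.0951) x4=(-1.1084, -0.8499, -0.6422)
step 28: x0=(-0.4639, -0.2365, 0.6283) x1=(-0.2262, -2.8264, -0.0114) x2=(0.0560, -0.1106, -1.4005) x3=(-1.0250, -0.0095, -0.0176) x4=(-1.0910, -0.8832, -0.6280)
step 29: x0=(-0.4495, -0.2400, 0.5928) x1=(-0.2387, -2.9538, -0.0434) x2=(0.0308, -0.1081, -1.4880) x3=(-1.0423, 0.0681, 0.0590) x4=(-1.0724, -0.9192, -0.6137)
step 30: x0=(-0.4334, -0.2479, 0.5554) x1=(-0.2547, -3.0554, -0.0786) x2=(0.0029, -0.1121, -1.5679) x3=(-1.0589, 0.1426, 0.1340) x4=(-1.0524, -0.9577, -0.5994)
step 31: x0=(-0.4154, -0.2604, 0.5157) x1=(-0.2740, -3.1293, -0.1167) x2=(-0.0278, -0.1228, -1.6395) x3=(-1.0748, 0.2136, 0.2071) x4=(-1.0309, -0.9985, -0.5849)
step 32: x0=(-0.3956, -0.2779, 0.4735) x1=(-0.2967, -3.1741, -0.1574) x2=(-0.0615, -0.1405, -1.7018) x3=(-1.0897, 0.2805, 0.2777) x4=(-1.0081, -1.0413, -0.5704)
step 33: x0=(-0.3742, -0.3004, 0.4286) x1=(-0.3225, -3.1891, -0.2004) x2=(-0.0983, -0.1651, -1.7542) x3=(-1.1036, 0.3427, 0.3456) x4=(-0.9840, -1.0857, -0.5557)
step 34: x0=(-0.3513, -0.3278, 0.3809) x1=(-0.3514, -3.1741, -0.2452) x2=(-0.1381, -0.1966, -1.7962) x3=(-1.1162, 0.3995, 0.4104) x4=(-0.9589, -1.1314, -0.5410)
step 35: x0=(-0.3274, -0.3598, 0.3302) x1=(-0.3829, -3.1297, -0.2913) x2=(-0.1808, -0.2344, -1.8274) x3=(-1.1273, 0.4505, 0.4716) x4=(-0.9328, -1.1777, -0.5262)
step 36: x0=(-0.3027, -0.3959, 0.2766) x1=(-0.4167, -3.0571, -0.3382) x2=(-0.2263, -0.2783, -1.8475) x3=(-1.1367, 0.4951, 0.5288) x4=(-0.9061, -1.2243, -0.5115)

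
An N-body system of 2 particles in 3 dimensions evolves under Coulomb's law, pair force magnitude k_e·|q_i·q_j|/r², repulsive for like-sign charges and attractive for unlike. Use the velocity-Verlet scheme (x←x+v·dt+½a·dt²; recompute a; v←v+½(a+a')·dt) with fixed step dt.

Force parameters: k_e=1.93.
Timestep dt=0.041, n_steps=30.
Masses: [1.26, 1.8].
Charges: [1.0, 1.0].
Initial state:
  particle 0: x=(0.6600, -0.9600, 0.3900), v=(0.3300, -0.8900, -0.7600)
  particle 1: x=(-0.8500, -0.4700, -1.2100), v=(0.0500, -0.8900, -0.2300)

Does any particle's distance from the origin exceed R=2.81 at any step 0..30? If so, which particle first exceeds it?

no

step 0: x0=(0.6600, -0.9600, 0.3900) x1=(-0.8500, -0.4700, -1.2100)
step 1: x0=(0.6737, -0.9965, 0.3590) x1=(-0.8481, -0.5065, -1.2196)
step 2: x0=(0.6877, -1.0332, 0.3284) x1=(-0.8464, -0.5428, -1.2294)
step 3: x0=(0.7021, -1.0700, 0.2981) x1=(-0.8449, -0.5791, -1.2394)
step 4: x0=(0.7169, -1.1069, 0.2682) x1=(-0.8437, -0.6153, -1.2497)
step 5: x0=(0.7320, -1.1438, 0.2387) x1=(-0.8428, -0.6515, -1.2603)
step 6: x0=(0.7475, -1.1810, 0.2095) x1=(-0.8421, -0.6875, -1.2711)
step 7: x0=(0.7633, -1.2182, 0.1806) x1=(-0.8417, -0.7235, -1.2821)
step 8: x0=(0.7796, -1.2555, 0.1521) x1=(-0.8415, -0.7594, -1.2934)
step 9: x0=(0.7962, -1.2930, 0.1239) x1=(-0.8416, -0.7952, -1.3049)
step 10: x0=(0.8131, -1.3305, 0.0960) x1=(-0.8420, -0.8309, -1.3166)
step 11: x0=(0.8305, -1.3682, 0.0685) x1=(-0.8426, -0.8666, -1.3286)
step 12: x0=(0.8483, -1.4060, 0.0413) x1=(-0.8435, -0.9022, -1.3408)
step 13: x0=(0.8664, -1.4440, 0.0144) x1=(-0.8447, -0.9377, -1.3532)
step 14: x0=(0.8849, -1.4820, -0.0122) x1=(-0.8462, -0.9731, -1.3658)
step 15: x0=(0.9038, -1.5201, -0.0385) x1=(-0.8479, -1.0084, -1.3787)
step 16: x0=(0.9231, -1.5584, -0.0645) x1=(-0.8499, -1.0437, -1.3918)
step 17: x0=(0.9428, -1.5968, -0.0901) x1=(-0.8521, -1.0788, -1.4050)
step 18: x0=(0.9629, -1.6353, -0.1156) x1=(-0.8547, -1.1139, -1.4185)
step 19: x0=(0.9834, -1.6738, -0.1407) x1=(-0.8575, -1.1489, -1.4321)
step 20: x0=(1.0042, -1.7126, -0.1655) x1=(-0.8605, -1.1839, -1.4460)
step 21: x0=(1.0255, -1.7514, -0.1901) x1=(-0.8639, -1.2187, -1.4600)
step 22: x0=(1.0471, -1.7903, -0.2145) x1=(-0.8675, -1.2535, -1.4742)
step 23: x0=(1.0691, -1.8293, -0.2386) x1=(-0.8714, -1.2882, -1.4886)
step 24: x0=(1.0914, -1.8684, -0.2624) x1=(-0.8755, -1.3229, -1.5031)
step 25: x0=(1.1142, -1.9077, -0.2860) x1=(-0.8799, -1.3574, -1.5178)
step 26: x0=(1.1373, -1.9470, -0.3094) x1=(-0.8845, -1.3919, -1.5327)
step 27: x0=(1.1607, -1.9865, -0.3326) x1=(-0.8895, -1.4264, -1.5477)
step 28: x0=(1.1846, -2.0260, -0.3556) x1=(-0.8946, -1.4607, -1.5629)
step 29: x0=(1.2088, -2.0656, -0.3783) x1=(-0.9000, -1.4950, -1.5782)
step 30: x0=(1.2333, -2.1053, -0.4009) x1=(-0.9057, -1.5292, -1.5937)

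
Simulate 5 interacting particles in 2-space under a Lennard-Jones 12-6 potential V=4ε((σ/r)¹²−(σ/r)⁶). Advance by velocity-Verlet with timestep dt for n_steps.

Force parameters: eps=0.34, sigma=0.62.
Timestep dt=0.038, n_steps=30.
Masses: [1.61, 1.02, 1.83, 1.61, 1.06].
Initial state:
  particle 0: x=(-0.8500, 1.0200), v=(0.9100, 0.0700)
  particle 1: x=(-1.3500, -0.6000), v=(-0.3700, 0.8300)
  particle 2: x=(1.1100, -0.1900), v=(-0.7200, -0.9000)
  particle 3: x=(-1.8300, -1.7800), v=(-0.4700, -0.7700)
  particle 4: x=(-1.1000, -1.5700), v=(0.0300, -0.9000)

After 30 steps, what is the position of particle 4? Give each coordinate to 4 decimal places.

step 0: x0=(-0.8500, 1.0200) x1=(-1.3500, -0.6000) x2=(1.1100, -0.1900) x3=(-1.8300, -1.7800) x4=(-1.1000, -1.5700)
step 1: x0=(-0.8154, 1.0227) x1=(-1.3640, -0.5688) x2=(1.0826, -0.2242) x3=(-1.8473, -1.8091) x4=(-1.0998, -1.6042)
step 2: x0=(-0.7808, 1.0253) x1=(-1.3779, -0.5380) x2=(1.0553, -0.2584) x3=(-1.8634, -1.8378) x4=(-1.1014, -1.6385)
step 3: x0=(-0.7463, 1.0279) x1=(-1.3918, -0.5075) x2=(1.0279, -0.2926) x3=(-1.8784, -1.8661) x4=(-1.1047, -1.6730)
step 4: x0=(-0.7117, 1.0305) x1=(-1.4057, -0.4772) x2=(1.0005, -0.3268) x3=(-1.8923, -1.8942) x4=(-1.1098, -1.7077)
step 5: x0=(-0.6771, 1.0332) x1=(-1.4195, -0.4471) x2=(0.9732, -0.3610) x3=(-1.9051, -1.9220) x4=(-1.1165, -1.7427)
step 6: x0=(-0.6426, 1.0357) x1=(-1.4333, -0.4170) x2=(0.9458, -0.3952) x3=(-1.9168, -1.9495) x4=(-1.1249, -1.7780)
step 7: x0=(-0.6080, 1.0383) x1=(-1.4471, -0.3870) x2=(0.9184, -0.4294) x3=(-1.9275, -1.9768) x4=(-1.1349, -1.8136)
step 8: x0=(-0.5735, 1.0409) x1=(-1.4609, -0.3571) x2=(0.8910, -0.4636) x3=(-1.9371, -2.0038) x4=(-1.1465, -1.8495)
step 9: x0=(-0.5389, 1.0435) x1=(-1.4747, -0.3272) x2=(0.8637, -0.4978) x3=(-1.9456, -2.0307) x4=(-1.1597, -1.8857)
step 10: x0=(-0.5044, 1.0460) x1=(-1.4884, -0.2973) x2=(0.8363, -0.5320) x3=(-1.9530, -2.0573) x4=(-1.1747, -1.9222)
step 11: x0=(-0.4698, 1.0485) x1=(-1.5022, -0.2674) x2=(0.8089, -0.5662) x3=(-1.9593, -2.0837) x4=(-1.1914, -1.9589)
step 12: x0=(-0.4353, 1.0511) x1=(-1.5159, -0.2376) x2=(0.7815, -0.6004) x3=(-1.9644, -2.1099) x4=(-1.2098, -1.9959)
step 13: x0=(-0.4008, 1.0536) x1=(-1.5296, -0.2077) x2=(0.7541, -0.6345) x3=(-1.9683, -2.1360) x4=(-1.2300, -2.0332)
step 14: x0=(-0.3663, 1.0561) x1=(-1.5433, -0.1778) x2=(0.7267, -0.6687) x3=(-1.9712, -2.1619) x4=(-1.2519, -2.0707)
step 15: x0=(-0.3317, 1.0586) x1=(-1.5570, -0.1480) x2=(0.6993, -0.7029) x3=(-1.9732, -2.1876) x4=(-1.2750, -2.1083)
step 16: x0=(-0.2972, 1.0610) x1=(-1.5706, -0.1181) x2=(0.6719, -0.7371) x3=(-1.9749, -2.2134) x4=(-1.2986, -2.1460)
step 17: x0=(-0.2627, 1.0635) x1=(-1.5843, -0.0883) x2=(0.6445, -0.7713) x3=(-1.9775, -2.2392) x4=(-1.3207, -2.1835)
step 18: x0=(-0.2282, 1.0660) x1=(-1.5979, -0.0584) x2=(0.6171, -0.8055) x3=(-1.9831, -2.2653) x4=(-1.3384, -2.2207)
step 19: x0=(-0.1937, 1.0684) x1=(-1.6116, -0.0285) x2=(0.5897, -0.8396) x3=(-1.9937, -2.2917) x4=(-1.3486, -2.2573)
step 20: x0=(-0.1592, 1.0709) x1=(-1.6252, 0.0013) x2=(0.5623, -0.8738) x3=(-2.0092, -2.3184) x4=(-1.3512, -2.2935)
step 21: x0=(-0.1247, 1.0733) x1=(-1.6388, 0.0312) x2=(0.5349, -0.9080) x3=(-2.0277, -2.3452) x4=(-1.3492, -2.3296)
step 22: x0=(-0.0903, 1.0758) x1=(-1.6524, 0.0611) x2=(0.5074, -0.9422) x3=(-2.0473, -2.3720) x4=(-1.3457, -2.3656)
step 23: x0=(-0.0558, 1.0782) x1=(-1.6660, 0.0909) x2=(0.4800, -0.9763) x3=(-2.0666, -2.3988) x4=(-1.3425, -2.4016)
step 24: x0=(-0.0213, 1.0806) x1=(-1.6796, 0.1208) x2=(0.4526, -1.0105) x3=(-2.0851, -2.4256) x4=(-1.3406, -2.4376)
step 25: x0=(0.0132, 1.0831) x1=(-1.6932, 0.1507) x2=(0.4252, -1.0447) x3=(-2.1025, -2.4525) x4=(-1.3403, -2.4736)
step 26: x0=(0.0476, 1.0855) x1=(-1.7068, 0.1805) x2=(0.3977, -1.0788) x3=(-2.1187, -2.4794) x4=(-1.3419, -2.5095)
step 27: x0=(0.0821, 1.0879) x1=(-1.7204, 0.2104) x2=(0.3703, -1.1130) x3=(-2.1337, -2.5063) x4=(-1.3452, -2.5454)
step 28: x0=(0.1166, 1.0903) x1=(-1.7339, 0.2403) x2=(0.3429, -1.1472) x3=(-2.1476, -2.5332) x4=(-1.3503, -2.5811)
step 29: x0=(0.1510, 1.0927) x1=(-1.7475, 0.2702) x2=(0.3154, -1.1813) x3=(-2.1604, -2.5603) x4=(-1.3570, -2.6168)
step 30: x0=(0.1855, 1.0952) x1=(-1.7610, 0.3001) x2=(0.2880, -1.2155) x3=(-2.1721, -2.5874) x4=(-1.3655, -2.6523)

(-1.3655, -2.6523)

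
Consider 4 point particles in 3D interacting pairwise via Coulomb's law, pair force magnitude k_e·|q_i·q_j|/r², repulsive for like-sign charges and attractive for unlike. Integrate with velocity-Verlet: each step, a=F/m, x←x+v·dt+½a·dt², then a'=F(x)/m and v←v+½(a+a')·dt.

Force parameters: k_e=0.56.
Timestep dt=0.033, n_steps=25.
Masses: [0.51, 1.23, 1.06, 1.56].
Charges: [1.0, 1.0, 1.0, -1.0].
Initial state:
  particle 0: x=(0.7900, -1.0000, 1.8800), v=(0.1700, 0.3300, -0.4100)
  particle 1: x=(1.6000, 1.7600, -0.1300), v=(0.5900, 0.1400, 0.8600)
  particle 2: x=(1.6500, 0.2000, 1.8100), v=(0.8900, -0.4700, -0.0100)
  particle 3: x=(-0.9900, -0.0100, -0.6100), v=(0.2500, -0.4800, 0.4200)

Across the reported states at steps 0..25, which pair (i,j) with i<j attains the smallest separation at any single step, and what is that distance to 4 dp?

step 0: x0=(0.7900, -1.0000, 1.8800) x1=(1.6000, 1.7600, -0.1300) x2=(1.6500, 0.2000, 1.8100) x3=(-0.9900, -0.0100, -0.6100)
step 1: x0=(0.7954, -0.9894, 1.8665) x1=(1.6195, 1.7646, -0.1017) x2=(1.6794, 0.1846, 1.8097) x3=(-0.9817, -0.0258, -0.5961)
step 2: x0=(0.8004, -0.9792, 1.8529) x1=(1.6389, 1.7694, -0.0734) x2=(1.7090, 0.1693, 1.8094) x3=(-0.9734, -0.0417, -0.5822)
step 3: x0=(0.8049, -0.9695, 1.8393) x1=(1.6583, 1.7741, -0.0453) x2=(1.7387, 0.1541, 1.8092) x3=(-0.9649, -0.0575, -0.5682)
step 4: x0=(0.8090, -0.9603, 1.8258) x1=(1.6776, 1.7789, -0.0172) x2=(1.7685, 0.1392, 1.8089) x3=(-0.9564, -0.0733, -0.5541)
step 5: x0=(0.8127, -0.9516, 1.8121) x1=(1.6970, 1.7838, 0.0107) x2=(1.7985, 0.1243, 1.8088) x3=(-0.9478, -0.0891, -0.5400)
step 6: x0=(0.8158, -0.9433, 1.7985) x1=(1.7163, 1.7888, 0.0386) x2=(1.8287, 0.1096, 1.8086) x3=(-0.9391, -0.1048, -0.5258)
step 7: x0=(0.8185, -0.9355, 1.7847) x1=(1.7355, 1.7938, 0.0664) x2=(1.8589, 0.0950, 1.8085) x3=(-0.9304, -0.1206, -0.5116)
step 8: x0=(0.8206, -0.9281, 1.7710) x1=(1.7548, 1.7989, 0.0941) x2=(1.8894, 0.0805, 1.8085) x3=(-0.9216, -0.1364, -0.4973)
step 9: x0=(0.8223, -0.9211, 1.7571) x1=(1.7740, 1.8040, 0.1217) x2=(1.9200, 0.0661, 1.8085) x3=(-0.9127, -0.1521, -0.4830)
step 10: x0=(0.8234, -0.9146, 1.7432) x1=(1.7932, 1.8093, 0.1492) x2=(1.9508, 0.0518, 1.8086) x3=(-0.9037, -0.1678, -0.4686)
step 11: x0=(0.8240, -0.9085, 1.7292) x1=(1.8124, 1.8146, 0.1766) x2=(1.9818, 0.0377, 1.8087) x3=(-0.8947, -0.1836, -0.4541)
step 12: x0=(0.8241, -0.9027, 1.7151) x1=(1.8315, 1.8199, 0.2040) x2=(2.0129, 0.0236, 1.8088) x3=(-0.8856, -0.1993, -0.4396)
step 13: x0=(0.8236, -0.8974, 1.7010) x1=(1.8506, 1.8254, 0.2312) x2=(2.0442, 0.0096, 1.8090) x3=(-0.8764, -0.2150, -0.4250)
step 14: x0=(0.8226, -0.8924, 1.6867) x1=(1.8697, 1.8309, 0.2584) x2=(2.0757, -0.0043, 1.8093) x3=(-0.8671, -0.2307, -0.4103)
step 15: x0=(0.8210, -0.8878, 1.6723) x1=(1.8888, 1.8365, 0.2855) x2=(2.1074, -0.0182, 1.8097) x3=(-0.8577, -0.2464, -0.3956)
step 16: x0=(0.8189, -0.8834, 1.6578) x1=(1.9078, 1.8422, 0.3125) x2=(2.1392, -0.0320, 1.8100) x3=(-0.8483, -0.2621, -0.3809)
step 17: x0=(0.8163, -0.8795, 1.6432) x1=(1.9268, 1.8480, 0.3394) x2=(2.1712, -0.0458, 1.8105) x3=(-0.8388, -0.2778, -0.3660)
step 18: x0=(0.8131, -0.8758, 1.6285) x1=(1.9458, 1.8539, 0.3663) x2=(2.2033, -0.0595, 1.8110) x3=(-0.8292, -0.2934, -0.3511)
step 19: x0=(0.8094, -0.8724, 1.6136) x1=(1.9648, 1.8598, 0.3930) x2=(2.2357, -0.0733, 1.8116) x3=(-0.8195, -0.3091, -0.3362)
step 20: x0=(0.8052, -0.8692, 1.5986) x1=(1.9837, 1.8658, 0.4197) x2=(2.2681, -0.0869, 1.8122) x3=(-0.8097, -0.3247, -0.3211)
step 21: x0=(0.8004, -0.8664, 1.5834) x1=(2.0027, 1.8720, 0.4463) x2=(2.3008, -0.1006, 1.8129) x3=(-0.7999, -0.3404, -0.3060)
step 22: x0=(0.7951, -0.8638, 1.5681) x1=(2.0216, 1.8782, 0.4729) x2=(2.3336, -0.1143, 1.8136) x3=(-0.7899, -0.3560, -0.2909)
step 23: x0=(0.7893, -0.8614, 1.5526) x1=(2.0405, 1.8845, 0.4994) x2=(2.3665, -0.1280, 1.8144) x3=(-0.7799, -0.3717, -0.2756)
step 24: x0=(0.7829, -0.8592, 1.5369) x1=(2.0594, 1.8909, 0.5258) x2=(2.3996, -0.1416, 1.8153) x3=(-0.7698, -0.3873, -0.2604)
step 25: x0=(0.7760, -0.8573, 1.5211) x1=(2.0782, 1.8973, 0.5521) x2=(2.4329, -0.1553, 1.8162) x3=(-0.7596, -0.4029, -0.2450)

pair (0,2), distance 1.4592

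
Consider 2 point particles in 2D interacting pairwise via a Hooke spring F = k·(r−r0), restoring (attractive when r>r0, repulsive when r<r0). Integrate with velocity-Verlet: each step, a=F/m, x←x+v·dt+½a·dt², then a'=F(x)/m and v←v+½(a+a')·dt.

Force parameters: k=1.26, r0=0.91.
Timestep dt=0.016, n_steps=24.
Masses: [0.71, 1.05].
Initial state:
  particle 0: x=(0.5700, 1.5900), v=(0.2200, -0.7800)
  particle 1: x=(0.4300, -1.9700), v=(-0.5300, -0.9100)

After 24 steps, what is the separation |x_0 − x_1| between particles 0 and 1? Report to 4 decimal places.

3.0706

step 0: x0=(0.5700, 1.5900) x1=(0.4300, -1.9700)
step 1: x0=(0.5735, 1.5769) x1=(0.4215, -1.9842)
step 2: x0=(0.5769, 1.5626) x1=(0.4131, -1.9975)
step 3: x0=(0.5803, 1.5471) x1=(0.4047, -2.0100)
step 4: x0=(0.5837, 1.5304) x1=(0.3964, -2.0217)
step 5: x0=(0.5869, 1.5125) x1=(0.3881, -2.0326)
step 6: x0=(0.5901, 1.4935) x1=(0.3798, -2.0427)
step 7: x0=(0.5933, 1.4732) x1=(0.3716, -2.0520)
step 8: x0=(0.5963, 1.4517) x1=(0.3634, -2.0605)
step 9: x0=(0.5993, 1.4290) x1=(0.3553, -2.0681)
step 10: x0=(0.6022, 1.4052) x1=(0.3472, -2.0750)
step 11: x0=(0.6050, 1.3802) x1=(0.3392, -2.0811)
step 12: x0=(0.6077, 1.3540) x1=(0.3313, -2.0864)
step 13: x0=(0.6103, 1.3267) x1=(0.3234, -2.0910)
step 14: x0=(0.6129, 1.2983) x1=(0.3156, -2.0947)
step 15: x0=(0.6153, 1.2687) x1=(0.3079, -2.0977)
step 16: x0=(0.6176, 1.2380) x1=(0.3002, -2.0999)
step 17: x0=(0.6198, 1.2062) x1=(0.2926, -2.1014)
step 18: x0=(0.6220, 1.1733) x1=(0.2851, -2.1022)
step 19: x0=(0.6240, 1.1393) x1=(0.2776, -2.1022)
step 20: x0=(0.6259, 1.1042) x1=(0.2702, -2.1015)
step 21: x0=(0.6276, 1.0682) x1=(0.2629, -2.1001)
step 22: x0=(0.6293, 1.0311) x1=(0.2557, -2.0980)
step 23: x0=(0.6308, 0.9929) x1=(0.2486, -2.0952)
step 24: x0=(0.6322, 0.9538) x1=(0.2415, -2.0918)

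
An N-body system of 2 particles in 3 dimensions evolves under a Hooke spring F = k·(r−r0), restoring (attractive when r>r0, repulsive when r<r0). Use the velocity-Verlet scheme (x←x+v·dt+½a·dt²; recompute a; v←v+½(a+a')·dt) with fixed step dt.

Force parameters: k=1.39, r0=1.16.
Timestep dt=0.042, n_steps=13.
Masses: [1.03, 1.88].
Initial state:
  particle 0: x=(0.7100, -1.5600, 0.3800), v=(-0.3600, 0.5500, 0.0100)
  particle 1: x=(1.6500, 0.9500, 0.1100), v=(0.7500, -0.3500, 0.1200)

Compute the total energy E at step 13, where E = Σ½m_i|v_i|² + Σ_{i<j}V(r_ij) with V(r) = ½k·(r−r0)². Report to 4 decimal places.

step 0: x0=(0.7100, -1.5600, 0.3800) x1=(1.6500, 0.9500, 0.1100)
step 1: x0=(0.6955, -1.5352, 0.3802) x1=(1.6812, 0.9344, 0.1151)
step 2: x0=(0.6824, -1.5071, 0.3801) x1=(1.7116, 0.9169, 0.1205)
step 3: x0=(0.6706, -1.4757, 0.3796) x1=(1.7412, 0.8977, 0.1260)
step 4: x0=(0.6602, -1.4412, 0.3788) x1=(1.7701, 0.8767, 0.1317)
step 5: x0=(0.6513, -1.4036, 0.3777) x1=(1.7982, 0.8541, 0.1376)
step 6: x0=(0.6439, -1.3632, 0.3763) x1=(1.8255, 0.8299, 0.1437)
step 7: x0=(0.6380, -1.3199, 0.3745) x1=(1.8520, 0.8041, 0.1499)
step 8: x0=(0.6336, -1.2739, 0.3725) x1=(1.8776, 0.7769, 0.1563)
step 9: x0=(0.6307, -1.2255, 0.3702) x1=(1.9024, 0.7483, 0.1628)
step 10: x0=(0.6294, -1.1746, 0.3677) x1=(1.9263, 0.7184, 0.1694)
step 11: x0=(0.6297, -1.1215, 0.3649) x1=(1.9494, 0.6873, 0.1762)
step 12: x0=(0.6314, -1.0663, 0.3620) x1=(1.9717, 0.6550, 0.1831)
step 13: x0=(0.6346, -1.0092, 0.3588) x1=(1.9931, 0.6217, 0.1901)
step 0 velocities: v0=(-0.3600, 0.5500, 0.0100) v1=(0.7500, -0.3500, 0.1200)
step 0: KE=0.8800, PE=1.6350, E=2.5151
step 13 velocities: v0=(0.0946, 1.3807, -0.0781) v1=(0.5009, -0.8051, 0.1682)
step 13: KE=1.8614, PE=0.6529, E=2.5143

2.5143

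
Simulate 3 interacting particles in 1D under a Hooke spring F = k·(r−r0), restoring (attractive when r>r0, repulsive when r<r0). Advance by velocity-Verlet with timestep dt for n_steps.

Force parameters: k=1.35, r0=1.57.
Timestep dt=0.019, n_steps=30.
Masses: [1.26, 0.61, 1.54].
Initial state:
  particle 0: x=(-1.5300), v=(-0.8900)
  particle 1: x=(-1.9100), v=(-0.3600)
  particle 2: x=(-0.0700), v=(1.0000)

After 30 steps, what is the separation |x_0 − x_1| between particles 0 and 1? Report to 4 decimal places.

step 0: x0=(-1.5300) x1=(-1.9100) x2=(-0.0700)
step 1: x0=(-1.5467) x1=(-1.9172) x2=(-0.0510)
step 2: x0=(-1.5630) x1=(-1.9251) x2=(-0.0321)
step 3: x0=(-1.5788) x1=(-1.9338) x2=(-0.0133)
step 4: x0=(-1.5941) x1=(-1.9431) x2=(0.0054)
step 5: x0=(-1.6090) x1=(-1.9531) x2=(0.0240)
step 6: x0=(-1.6234) x1=(-1.9638) x2=(0.0424)
step 7: x0=(-1.6372) x1=(-1.9750) x2=(0.0607)
step 8: x0=(-1.6505) x1=(-1.9869) x2=(0.0787)
step 9: x0=(-1.6633) x1=(-1.9994) x2=(0.0966)
step 10: x0=(-1.6755) x1=(-2.0125) x2=(0.1142)
step 11: x0=(-1.6872) x1=(-2.0261) x2=(0.1316)
step 12: x0=(-1.6983) x1=(-2.0402) x2=(0.1488)
step 13: x0=(-1.7088) x1=(-2.0548) x2=(0.1656)
step 14: x0=(-1.7188) x1=(-2.0698) x2=(0.1821)
step 15: x0=(-1.7281) x1=(-2.0853) x2=(0.1984)
step 16: x0=(-1.7368) x1=(-2.1012) x2=(0.2142)
step 17: x0=(-1.7449) x1=(-2.1175) x2=(0.2298)
step 18: x0=(-1.7524) x1=(-2.1340) x2=(0.2449)
step 19: x0=(-1.7593) x1=(-2.1509) x2=(0.2597)
step 20: x0=(-1.7655) x1=(-2.1681) x2=(0.2740)
step 21: x0=(-1.7711) x1=(-2.1855) x2=(0.2880)
step 22: x0=(-1.7761) x1=(-2.2031) x2=(0.3014)
step 23: x0=(-1.7804) x1=(-2.2208) x2=(0.3145)
step 24: x0=(-1.7841) x1=(-2.2387) x2=(0.3270)
step 25: x0=(-1.7871) x1=(-2.2567) x2=(0.3391)
step 26: x0=(-1.7895) x1=(-2.2748) x2=(0.3507)
step 27: x0=(-1.7913) x1=(-2.2929) x2=(0.3617)
step 28: x0=(-1.7924) x1=(-2.3109) x2=(0.3723)
step 29: x0=(-1.7929) x1=(-2.3289) x2=(0.3823)
step 30: x0=(-1.7928) x1=(-2.3468) x2=(0.3917)

0.5541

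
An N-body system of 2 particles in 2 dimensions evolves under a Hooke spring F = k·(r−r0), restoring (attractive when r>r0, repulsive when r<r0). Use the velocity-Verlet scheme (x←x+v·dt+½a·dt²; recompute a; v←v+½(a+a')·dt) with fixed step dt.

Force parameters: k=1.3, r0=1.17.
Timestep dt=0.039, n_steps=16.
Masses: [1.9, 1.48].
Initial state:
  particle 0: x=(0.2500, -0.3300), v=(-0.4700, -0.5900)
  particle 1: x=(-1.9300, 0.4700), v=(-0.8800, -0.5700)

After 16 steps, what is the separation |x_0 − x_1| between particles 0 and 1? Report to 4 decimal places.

2.2107

step 0: x0=(0.2500, -0.3300) x1=(-1.9300, 0.4700)
step 1: x0=(0.2311, -0.3528) x1=(-1.9636, 0.4475)
step 2: x0=(0.2111, -0.3752) x1=(-1.9957, 0.4245)
step 3: x0=(0.1899, -0.3972) x1=(-2.0264, 0.4009)
step 4: x0=(0.1675, -0.4187) x1=(-2.0556, 0.3768)
step 5: x0=(0.1440, -0.4398) x1=(-2.0832, 0.3522)
step 6: x0=(0.1193, -0.4606) x1=(-2.1094, 0.3270)
step 7: x0=(0.0935, -0.4809) x1=(-2.1340, 0.3013)
step 8: x0=(0.0665, -0.5008) x1=(-2.1572, 0.2751)
step 9: x0=(0.0383, -0.5203) x1=(-2.1789, 0.2483)
step 10: x0=(0.0089, -0.5393) x1=(-2.1990, 0.2210)
step 11: x0=(-0.0216, -0.5580) x1=(-2.2177, 0.1933)
step 12: x0=(-0.0532, -0.5763) x1=(-2.2350, 0.1650)
step 13: x0=(-0.0859, -0.5943) x1=(-2.2508, 0.1362)
step 14: x0=(-0.1198, -0.6118) x1=(-2.2652, 0.1070)
step 15: x0=(-0.1547, -0.6290) x1=(-2.2782, 0.0773)
step 16: x0=(-0.1907, -0.6458) x1=(-2.2899, 0.0472)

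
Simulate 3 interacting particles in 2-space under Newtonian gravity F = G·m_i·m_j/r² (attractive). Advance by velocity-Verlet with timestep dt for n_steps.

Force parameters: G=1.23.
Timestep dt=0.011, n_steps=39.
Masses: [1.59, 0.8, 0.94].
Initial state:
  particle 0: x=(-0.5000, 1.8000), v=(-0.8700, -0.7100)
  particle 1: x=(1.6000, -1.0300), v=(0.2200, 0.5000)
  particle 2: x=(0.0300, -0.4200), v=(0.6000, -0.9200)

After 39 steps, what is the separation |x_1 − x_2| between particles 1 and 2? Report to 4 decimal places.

step 0: x0=(-0.5000, 1.8000) x1=(1.6000, -1.0300) x2=(0.0300, -0.4200)
step 1: x0=(-0.5096, 1.7922) x1=(1.6024, -1.0245) x2=(0.0366, -0.4301)
step 2: x0=(-0.5191, 1.7843) x1=(1.6047, -1.0189) x2=(0.0433, -0.4402)
step 3: x0=(-0.5287, 1.7764) x1=(1.6070, -1.0134) x2=(0.0499, -0.4502)
step 4: x0=(-0.5382, 1.7685) x1=(1.6092, -1.0077) x2=(0.0566, -0.4602)
step 5: x0=(-0.5477, 1.7605) x1=(1.6114, -1.0021) x2=(0.0634, -0.4702)
step 6: x0=(-0.5572, 1.7525) x1=(1.6135, -0.9964) x2=(0.0701, -0.4802)
step 7: x0=(-0.5667, 1.7445) x1=(1.6155, -0.9907) x2=(0.0769, -0.4901)
step 8: x0=(-0.5762, 1.7365) x1=(1.6175, -0.9850) x2=(0.0837, -0.5000)
step 9: x0=(-0.5856, 1.7284) x1=(1.6194, -0.9792) x2=(0.0906, -0.5099)
step 10: x0=(-0.5951, 1.7202) x1=(1.6212, -0.9734) x2=(0.0975, -0.5198)
step 11: x0=(-0.6045, 1.7121) x1=(1.6230, -0.9675) x2=(0.1044, -0.5296)
step 12: x0=(-0.6139, 1.7039) x1=(1.6247, -0.9617) x2=(0.1114, -0.5394)
step 13: x0=(-0.6233, 1.6957) x1=(1.6263, -0.9558) x2=(0.1183, -0.5492)
step 14: x0=(-0.6327, 1.6874) x1=(1.6279, -0.9498) x2=(0.1254, -0.5589)
step 15: x0=(-0.6421, 1.6792) x1=(1.6294, -0.9439) x2=(0.1324, -0.5686)
step 16: x0=(-0.6515, 1.6708) x1=(1.6308, -0.9379) x2=(0.1395, -0.5783)
step 17: x0=(-0.6608, 1.6625) x1=(1.6322, -0.9319) x2=(0.1466, -0.5880)
step 18: x0=(-0.6702, 1.6541) x1=(1.6335, -0.9259) x2=(0.1538, -0.5976)
step 19: x0=(-0.6795, 1.6457) x1=(1.6347, -0.9198) x2=(0.1610, -0.6072)
step 20: x0=(-0.6888, 1.6373) x1=(1.6359, -0.9137) x2=(0.1682, -0.6168)
step 21: x0=(-0.6981, 1.6288) x1=(1.6369, -0.9076) x2=(0.1755, -0.6263)
step 22: x0=(-0.7073, 1.6203) x1=(1.6379, -0.9014) x2=(0.1828, -0.6358)
step 23: x0=(-0.7166, 1.6118) x1=(1.6388, -0.8952) x2=(0.1902, -0.6453)
step 24: x0=(-0.7258, 1.6033) x1=(1.6397, -0.8890) x2=(0.1975, -0.6548)
step 25: x0=(-0.7351, 1.5947) x1=(1.6405, -0.8828) x2=(0.2050, -0.6642)
step 26: x0=(-0.7443, 1.5861) x1=(1.6411, -0.8765) x2=(0.2124, -0.6737)
step 27: x0=(-0.7535, 1.5774) x1=(1.6417, -0.8703) x2=(0.2200, -0.6830)
step 28: x0=(-0.7626, 1.5688) x1=(1.6423, -0.8640) x2=(0.2275, -0.6924)
step 29: x0=(-0.7718, 1.5601) x1=(1.6427, -0.8576) x2=(0.2351, -0.7017)
step 30: x0=(-0.7809, 1.5514) x1=(1.6431, -0.8513) x2=(0.2427, -0.7110)
step 31: x0=(-0.7901, 1.5426) x1=(1.6433, -0.8449) x2=(0.2504, -0.7203)
step 32: x0=(-0.7992, 1.5338) x1=(1.6435, -0.8385) x2=(0.2581, -0.7295)
step 33: x0=(-0.8083, 1.5250) x1=(1.6436, -0.8321) x2=(0.2659, -0.7387)
step 34: x0=(-0.8174, 1.5162) x1=(1.6436, -0.8257) x2=(0.2737, -0.7479)
step 35: x0=(-0.8264, 1.5073) x1=(1.6435, -0.8193) x2=(0.2816, -0.7570)
step 36: x0=(-0.8355, 1.4985) x1=(1.6434, -0.8128) x2=(0.2895, -0.7662)
step 37: x0=(-0.8445, 1.4895) x1=(1.6431, -0.8063) x2=(0.2975, -0.7753)
step 38: x0=(-0.8535, 1.4806) x1=(1.6428, -0.7998) x2=(0.3055, -0.7843)
step 39: x0=(-0.8625, 1.4716) x1=(1.6423, -0.7933) x2=(0.3135, -0.7933)

1.3288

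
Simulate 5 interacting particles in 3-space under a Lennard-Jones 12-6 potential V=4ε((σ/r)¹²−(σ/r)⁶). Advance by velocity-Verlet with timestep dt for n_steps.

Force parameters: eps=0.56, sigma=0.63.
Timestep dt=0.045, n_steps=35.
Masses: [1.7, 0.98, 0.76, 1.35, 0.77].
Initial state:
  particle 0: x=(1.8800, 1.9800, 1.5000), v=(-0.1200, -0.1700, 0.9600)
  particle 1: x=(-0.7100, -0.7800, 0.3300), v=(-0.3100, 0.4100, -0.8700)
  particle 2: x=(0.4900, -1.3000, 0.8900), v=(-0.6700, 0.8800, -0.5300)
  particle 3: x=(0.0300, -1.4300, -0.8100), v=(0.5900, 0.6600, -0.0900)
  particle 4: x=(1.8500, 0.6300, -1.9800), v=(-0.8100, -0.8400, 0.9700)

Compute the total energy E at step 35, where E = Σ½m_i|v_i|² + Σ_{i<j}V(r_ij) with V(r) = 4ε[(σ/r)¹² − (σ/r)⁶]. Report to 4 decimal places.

step 0: x0=(1.8800, 1.9800, 1.5000) x1=(-0.7100, -0.7800, 0.3300) x2=(0.4900, -1.3000, 0.8900) x3=(0.0300, -1.4300, -0.8100) x4=(1.8500, 0.6300, -1.9800)
step 1: x0=(1.8746, 1.9723, 1.5432) x1=(-0.7239, -0.7616, 0.2908) x2=(0.4598, -1.2604, 0.8661) x3=(0.0565, -1.4003, -0.8140) x4=(1.8135, 0.5922, -1.9363)
step 2: x0=(1.8692, 1.9647, 1.5864) x1=(-0.7375, -0.7433, 0.2517) x2=(0.4294, -1.2207, 0.8421) x3=(0.0830, -1.3705, -0.8179) x4=(1.7771, 0.5544, -1.8927)
step 3: x0=(1.8638, 1.9570, 1.6296) x1=(-0.7510, -0.7251, 0.2125) x2=(0.3987, -1.1809, 0.8179) x3=(0.1095, -1.3407, -0.8218) x4=(1.7406, 0.5166, -1.8490)
step 4: x0=(1.8584, 1.9494, 1.6728) x1=(-0.7643, -0.7070, 0.1733) x2=(0.3679, -1.1411, 0.7935) x3=(0.1359, -1.3109, -0.8255) x4=(1.7042, 0.4788, -1.8054)
step 5: x0=(1.8530, 1.9417, 1.7160) x1=(-0.7773, -0.6890, 0.1342) x2=(0.3369, -1.1011, 0.7690) x3=(0.1623, -1.2811, -0.8292) x4=(1.6677, 0.4410, -1.7617)
step 6: x0=(1.8476, 1.9341, 1.7592) x1=(-0.7901, -0.6711, 0.0950) x2=(0.3056, -1.0611, 0.7443) x3=(0.1887, -1.2512, -0.8328) x4=(1.6313, 0.4032, -1.7181)
step 7: x0=(1.8422, 1.9264, 1.8024) x1=(-0.8026, -0.6534, 0.0559) x2=(0.2741, -1.0211, 0.7193) x3=(0.2149, -1.2212, -0.8362) x4=(1.5948, 0.3654, -1.6744)
step 8: x0=(1.8368, 1.9188, 1.8456) x1=(-0.8148, -0.6357, 0.0169) x2=(0.2423, -0.9809, 0.6941) x3=(0.2412, -1.1912, -0.8396) x4=(1.5583, 0.3275, -1.6307)
step 9: x0=(1.8314, 1.9111, 1.8888) x1=(-0.8268, -0.6182, -0.0221) x2=(0.2103, -0.9407, 0.6686) x3=(0.2673, -1.1612, -0.8429) x4=(1.5219, 0.2897, -1.5871)
step 10: x0=(1.8260, 1.9035, 1.9320) x1=(-0.8384, -0.6008, -0.0610) x2=(0.1779, -0.9004, 0.6428) x3=(0.2935, -1.1311, -0.8460) x4=(1.4854, 0.2519, -1.5434)
step 11: x0=(1.8206, 1.8958, 1.9752) x1=(-0.8497, -0.5835, -0.0998) x2=(0.1453, -0.8600, 0.6166) x3=(0.3195, -1.1010, -0.8491) x4=(1.4489, 0.2140, -1.4997)
step 12: x0=(1.8152, 1.8882, 2.0184) x1=(-0.8606, -0.5663, -0.1384) x2=(0.1123, -0.8196, 0.5901) x3=(0.3455, -1.0708, -0.8520) x4=(1.4124, 0.1761, -1.4560)
step 13: x0=(1.8098, 1.8805, 2.0616) x1=(-0.8711, -0.5492, -0.1769) x2=(0.0789, -0.7790, 0.5632) x3=(0.3714, -1.0406, -0.8548) x4=(1.3758, 0.1382, -1.4123)
step 14: x0=(1.8044, 1.8729, 2.1048) x1=(-0.8813, -0.5322, -0.2151) x2=(0.0452, -0.7384, 0.5358) x3=(0.3973, -1.0103, -0.8576) x4=(1.3392, 0.1003, -1.3685)
step 15: x0=(1.7990, 1.8652, 2.1480) x1=(-0.8910, -0.5153, -0.2532) x2=(0.0111, -0.6978, 0.5078) x3=(0.4232, -0.9799, -0.8602) x4=(1.3025, 0.0622, -1.3248)
step 16: x0=(1.7936, 1.8576, 2.1912) x1=(-0.9003, -0.4986, -0.2910) x2=(-0.0234, -0.6570, 0.4794) x3=(0.4490, -0.9494, -0.8628) x4=(1.2658, 0.0241, -1.2809)
step 17: x0=(1.7882, 1.8499, 2.2344) x1=(-0.9091, -0.4819, -0.3284) x2=(-0.0584, -0.6162, 0.4503) x3=(0.4748, -0.9188, -0.8653) x4=(1.2288, -0.0143, -1.2370)
step 18: x0=(1.7828, 1.8423, 2.2776) x1=(-0.9174, -0.4653, -0.3655) x2=(-0.0938, -0.5754, 0.4206) x3=(0.5007, -0.8879, -0.8678) x4=(1.1916, -0.0530, -1.1929)
step 19: x0=(1.7774, 1.8346, 2.3208) x1=(-0.9252, -0.4488, -0.4022) x2=(-0.1298, -0.5345, 0.3902) x3=(0.5268, -0.8566, -0.8703) x4=(1.1537, -0.0924, -1.1485)
step 20: x0=(1.7720, 1.8270, 2.3640) x1=(-0.9324, -0.4324, -0.4385) x2=(-0.1663, -0.4935, 0.3590) x3=(0.5534, -0.8246, -0.8730) x4=(1.1149, -0.1330, -1.1037)
step 21: x0=(1.7666, 1.8193, 2.4072) x1=(-0.9390, -0.4160, -0.4741) x2=(-0.2035, -0.4526, 0.3269) x3=(0.5811, -0.7912, -0.8760) x4=(1.0742, -0.1760, -1.0581)
step 22: x0=(1.7612, 1.8116, 2.4504) x1=(-0.9449, -0.3997, -0.5092) x2=(-0.2413, -0.4116, 0.2938) x3=(0.6105, -0.7554, -0.8797) x4=(1.0301, -0.2230, -1.0112)
step 23: x0=(1.7558, 1.8040, 2.4936) x1=(-0.9501, -0.3834, -0.5434) x2=(-0.2799, -0.3706, 0.2596) x3=(0.6382, -0.7216, -0.8828) x4=(0.9887, -0.2666, -0.9652)
step 24: x0=(1.7504, 1.7963, 2.5368) x1=(-0.9545, -0.3670, -0.5769) x2=(-0.3193, -0.3297, 0.2241) x3=(0.5876, -0.7895, -0.8674) x4=(1.0846, -0.1320, -0.9514)
step 25: x0=(1.7450, 1.7887, 2.5799) x1=(-0.9581, -0.3507, -0.6093) x2=(-0.3597, -0.2889, 0.1873) x3=(0.5386, -0.8550, -0.8523) x4=(1.1774, -0.0014, -0.9371)
step 26: x0=(1.7396, 1.7810, 2.6231) x1=(-0.9606, -0.3343, -0.6405) x2=(-0.4012, -0.2483, 0.1487) x3=(0.4900, -0.9198, -0.8372) x4=(1.2694, 0.1281, -0.9227)
step 27: x0=(1.7342, 1.7734, 2.6663) x1=(-0.9620, -0.3177, -0.6702) x2=(-0.4439, -0.2079, 0.1081) x3=(0.4414, -0.9845, -0.8220) x4=(1.3612, 0.2575, -0.9083)
step 28: x0=(1.7288, 1.7657, 2.7095) x1=(-0.9622, -0.3009, -0.6981) x2=(-0.4881, -0.1679, 0.0651) x3=(0.3927, -1.0491, -0.8067) x4=(1.4529, 0.3867, -0.8938)
step 29: x0=(1.7234, 1.7581, 2.7527) x1=(-0.9609, -0.2838, -0.7238) x2=(-0.5340, -0.1285, 0.0192) x3=(0.3440, -1.1136, -0.7915) x4=(1.5446, 0.5159, -0.8793)
step 30: x0=(1.7180, 1.7504, 2.7959) x1=(-0.9579, -0.2661, -0.7468) x2=(-0.5819, -0.0899, -0.0304) x3=(0.2951, -1.1780, -0.7761) x4=(1.6363, 0.6450, -0.8649)
step 31: x0=(1.7125, 1.7428, 2.8391) x1=(-0.9530, -0.2476, -0.7662) x2=(-0.6320, -0.0524, -0.0845) x3=(0.2462, -1.2423, -0.7608) x4=(1.7279, 0.7742, -0.8504)
step 32: x0=(1.7071, 1.7351, 2.8823) x1=(-0.9463, -0.2281, -0.7819) x2=(-0.6845, -0.0165, -0.1435) x3=(0.1973, -1.3066, -0.7455) x4=(1.8196, 0.9034, -0.8359)
step 33: x0=(1.7017, 1.7274, 2.9255) x1=(-0.9388, -0.2081, -0.7958) x2=(-0.7378, 0.0187, -0.2048) x3=(0.1482, -1.3708, -0.7301) x4=(1.9113, 1.0325, -0.8214)
step 34: x0=(1.6963, 1.7198, 2.9687) x1=(-0.9355, -0.1928, -0.8221) x2=(-0.7857, 0.0600, -0.2502) x3=(0.0992, -1.4349, -0.7147) x4=(2.0029, 1.1617, -0.8070)
step 35: x0=(1.6909, 1.7121, 3.0119) x1=(-0.9390, -0.1892, -0.8745) x2=(-0.8248, 0.1162, -0.2618) x3=(0.0501, -1.4990, -0.6994) x4=(2.0946, 1.2909, -0.7925)
step 0 velocities: v0=(-0.1200, -0.1700, 0.9600) v1=(-0.3100, 0.4100, -0.8700) v2=(-0.6700, 0.8800, -0.5300) v3=(0.5900, 0.6600, -0.0900) v4=(-0.8100, -0.8400, 0.9700)
step 0: KE=3.3131, PE=-0.0338, E=3.2793
step 35 velocities: v0=(-0.1201, -0.1701, 0.9599) v1=(-0.0820, 0.0677, -1.1910) v2=(-0.8611, 1.2643, -0.2256) v3=(-1.0915, -1.4239, 0.3415) v4=(2.0367, 2.8702, 0.3217)
step 35: KE=9.4890, PE=-0.5624, E=8.9265

8.9265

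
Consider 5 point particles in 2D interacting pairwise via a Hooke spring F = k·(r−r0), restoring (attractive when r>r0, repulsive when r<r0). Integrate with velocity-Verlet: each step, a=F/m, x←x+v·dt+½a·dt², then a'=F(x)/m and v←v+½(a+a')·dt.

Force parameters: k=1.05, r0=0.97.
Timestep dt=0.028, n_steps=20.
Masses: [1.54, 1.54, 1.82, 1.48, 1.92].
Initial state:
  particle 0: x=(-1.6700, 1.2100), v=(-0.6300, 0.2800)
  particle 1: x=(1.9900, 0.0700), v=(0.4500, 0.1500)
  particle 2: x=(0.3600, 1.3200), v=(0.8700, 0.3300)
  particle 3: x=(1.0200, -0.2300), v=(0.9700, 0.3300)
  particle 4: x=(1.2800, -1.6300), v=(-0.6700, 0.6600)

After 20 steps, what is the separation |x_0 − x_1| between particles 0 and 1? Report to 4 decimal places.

3.1075

step 0: x0=(-1.6700, 1.2100) x1=(1.9900, 0.0700) x2=(0.3600, 1.3200) x3=(1.0200, -0.2300) x4=(1.2800, -1.6300)
step 1: x0=(-1.6855, 1.2168) x1=(2.0015, 0.0744) x2=(0.3845, 1.3285) x3=(1.0466, -0.2204) x4=(1.2607, -1.6104)
step 2: x0=(-1.6968, 1.2215) x1=(2.0109, 0.0791) x2=(0.4093, 1.3354) x3=(1.0721, -0.2102) x4=(1.2403, -1.5884)
step 3: x0=(-1.7038, 1.2241) x1=(2.0182, 0.0843) x2=(0.4344, 1.3408) x3=(1.0963, -0.1992) x4=(1.2188, -1.5641)
step 4: x0=(-1.7064, 1.2246) x1=(2.0234, 0.0898) x2=(0.4596, 1.3447) x3=(1.1194, -0.1876) x4=(1.1962, -1.5376)
step 5: x0=(-1.7046, 1.2230) x1=(2.0264, 0.0958) x2=(0.4851, 1.3472) x3=(1.1412, -0.1753) x4=(1.1727, -1.5089)
step 6: x0=(-1.6985, 1.2194) x1=(2.0273, 0.1021) x2=(0.5106, 1.3481) x3=(1.1618, -0.1623) x4=(1.1482, -1.4780)
step 7: x0=(-1.6880, 1.2138) x1=(2.0261, 0.1089) x2=(0.5363, 1.3476) x3=(1.1810, -0.1486) x4=(1.1228, -1.4450)
step 8: x0=(-1.6732, 1.2062) x1=(2.0228, 0.1160) x2=(0.5620, 1.3457) x3=(1.1990, -0.1343) x4=(1.0965, -1.4098)
step 9: x0=(-1.6541, 1.1967) x1=(2.0176, 0.1236) x2=(0.5878, 1.3424) x3=(1.2156, -0.1193) x4=(1.0694, -1.3727)
step 10: x0=(-1.6306, 1.1853) x1=(2.0103, 0.1315) x2=(0.6135, 1.3377) x3=(1.2309, -0.1037) x4=(1.0415, -1.3335)
step 11: x0=(-1.6029, 1.1721) x1=(2.0010, 0.1399) x2=(0.6392, 1.3317) x3=(1.2449, -0.0874) x4=(1.0128, -1.2924)
step 12: x0=(-1.5711, 1.1570) x1=(1.9899, 0.1487) x2=(0.6649, 1.3244) x3=(1.2575, -0.0706) x4=(0.9834, -1.2495)
step 13: x0=(-1.5351, 1.1403) x1=(1.9769, 0.1578) x2=(0.6904, 1.3159) x3=(1.2688, -0.0531) x4=(0.9533, -1.2047)
step 14: x0=(-1.4951, 1.1219) x1=(1.9621, 0.1673) x2=(0.7157, 1.3062) x3=(1.2788, -0.0351) x4=(0.9226, -1.1582)
step 15: x0=(-1.4512, 1.1019) x1=(1.9456, 0.1772) x2=(0.7409, 1.2953) x3=(1.2874, -0.0166) x4=(0.8913, -1.1101)
step 16: x0=(-1.4035, 1.0803) x1=(1.9274, 0.1874) x2=(0.7658, 1.2834) x3=(1.2947, 0.0025) x4=(0.8595, -1.0604)
step 17: x0=(-1.3520, 1.0573) x1=(1.9076, 0.1980) x2=(0.7906, 1.2704) x3=(1.3008, 0.0220) x4=(0.8273, -1.0091)
step 18: x0=(-1.2969, 1.0329) x1=(1.8863, 0.2090) x2=(0.8150, 1.2564) x3=(1.3055, 0.0419) x4=(0.7946, -0.9564)
step 19: x0=(-1.2384, 1.0073) x1=(1.8635, 0.2202) x2=(0.8392, 1.2415) x3=(1.3091, 0.0623) x4=(0.7615, -0.9024)
step 20: x0=(-1.1765, 0.9804) x1=(1.8394, 0.2317) x2=(0.8630, 1.2257) x3=(1.3113, 0.0830) x4=(0.7281, -0.8471)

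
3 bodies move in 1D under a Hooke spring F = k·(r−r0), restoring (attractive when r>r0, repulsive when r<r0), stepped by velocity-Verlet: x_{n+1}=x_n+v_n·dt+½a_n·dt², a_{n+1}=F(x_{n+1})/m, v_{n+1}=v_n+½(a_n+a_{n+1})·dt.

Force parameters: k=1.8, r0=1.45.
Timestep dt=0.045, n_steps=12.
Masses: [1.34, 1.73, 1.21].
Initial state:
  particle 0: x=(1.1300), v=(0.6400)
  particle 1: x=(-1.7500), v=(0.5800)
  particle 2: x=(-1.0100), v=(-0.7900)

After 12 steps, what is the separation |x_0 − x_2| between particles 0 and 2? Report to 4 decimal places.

step 0: x0=(1.1300) x1=(-1.7500) x2=(-1.0100)
step 1: x0=(1.1559) x1=(-1.7231) x2=(-1.0434)
step 2: x0=(1.1759) x1=(-1.6949) x2=(-1.0723)
step 3: x0=(1.1899) x1=(-1.6654) x2=(-1.0963)
step 4: x0=(1.1977) x1=(-1.6348) x2=(-1.1151)
step 5: x0=(1.1995) x1=(-1.6032) x2=(-1.1285)
step 6: x0=(1.1952) x1=(-1.5709) x2=(-1.1363)
step 7: x0=(1.1849) x1=(-1.5379) x2=(-1.1384)
step 8: x0=(1.1687) x1=(-1.5045) x2=(-1.1347)
step 9: x0=(1.1469) x1=(-1.4707) x2=(-1.1251)
step 10: x0=(1.1198) x1=(-1.4368) x2=(-1.1098)
step 11: x0=(1.0874) x1=(-1.4030) x2=(-1.0888)
step 12: x0=(1.0503) x1=(-1.3693) x2=(-1.0621)

2.1124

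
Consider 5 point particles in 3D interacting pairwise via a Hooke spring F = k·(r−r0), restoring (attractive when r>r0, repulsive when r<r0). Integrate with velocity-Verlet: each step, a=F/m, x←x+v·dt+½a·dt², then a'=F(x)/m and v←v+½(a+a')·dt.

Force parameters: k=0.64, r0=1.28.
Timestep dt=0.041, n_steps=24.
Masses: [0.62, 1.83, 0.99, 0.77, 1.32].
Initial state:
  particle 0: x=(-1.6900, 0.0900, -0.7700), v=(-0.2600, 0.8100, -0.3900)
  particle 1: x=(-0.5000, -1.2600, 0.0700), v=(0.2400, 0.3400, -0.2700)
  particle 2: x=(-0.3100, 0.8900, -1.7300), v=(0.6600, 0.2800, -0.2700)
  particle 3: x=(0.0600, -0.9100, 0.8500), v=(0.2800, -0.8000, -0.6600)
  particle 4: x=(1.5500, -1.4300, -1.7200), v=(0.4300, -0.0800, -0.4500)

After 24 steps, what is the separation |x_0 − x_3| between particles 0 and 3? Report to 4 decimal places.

step 0: x0=(-1.6900, 0.0900, -0.7700) x1=(-0.5000, -1.2600, 0.0700) x2=(-0.3100, 0.8900, -1.7300) x3=(0.0600, -0.9100, 0.8500) x4=(1.5500, -1.4300, -1.7200)
step 1: x0=(-1.6973, 0.1217, -0.7858) x1=(-0.4900, -1.2456, 0.0582) x2=(-0.2825, 0.8994, -1.7395) x3=(0.0714, -0.9418, 0.8204) x4=(1.5655, -1.4322, -1.7372)
step 2: x0=(-1.6978, 0.1503, -0.8013) x1=(-0.4796, -1.2304, 0.0450) x2=(-0.2543, 0.9046, -1.7460) x3=(0.0827, -0.9717, 0.7858) x4=(1.5769, -1.4321, -1.7519)
step 3: x0=(-1.6914, 0.1756, -0.8164) x1=(-0.4689, -1.2143, 0.0303) x2=(-0.2254, 0.9057, -1.7495) x3=(0.0938, -0.9994, 0.7462) x4=(1.5840, -1.4298, -1.7642)
step 4: x0=(-1.6780, 0.1975, -0.8312) x1=(-0.4578, -1.1973, 0.0141) x2=(-0.1958, 0.9026, -1.7500) x3=(0.1049, -1.0249, 0.7018) x4=(1.5870, -1.4253, -1.7740)
step 5: x0=(-1.6576, 0.2159, -0.8457) x1=(-0.4464, -1.1795, -0.0035) x2=(-0.1655, 0.8953, -1.7476) x3=(0.1159, -1.0481, 0.6528) x4=(1.5858, -1.4186, -1.7814)
step 6: x0=(-1.6304, 0.2308, -0.8598) x1=(-0.4348, -1.1608, -0.0225) x2=(-0.1347, 0.8840, -1.7423) x3=(0.1270, -1.0691, 0.5992) x4=(1.5806, -1.4096, -1.7864)
step 7: x0=(-1.5964, 0.2422, -0.8737) x1=(-0.4228, -1.1413, -0.0431) x2=(-0.1034, 0.8687, -1.7343) x3=(0.1380, -1.0877, 0.5413) x4=(1.5714, -1.3985, -1.7890)
step 8: x0=(-1.5558, 0.2500, -0.8872) x1=(-0.4106, -1.1210, -0.0650) x2=(-0.0716, 0.8495, -1.7238) x3=(0.1492, -1.1039, 0.4794) x4=(1.5582, -1.3853, -1.7894)
step 9: x0=(-1.5087, 0.2542, -0.9005) x1=(-0.3981, -1.1000, -0.0883) x2=(-0.0394, 0.8265, -1.7107) x3=(0.1605, -1.1179, 0.4135) x4=(1.5413, -1.3700, -1.7876)
step 10: x0=(-1.4554, 0.2550, -0.9136) x1=(-0.3854, -1.0781, -0.1130) x2=(-0.0068, 0.7998, -1.6952) x3=(0.1720, -1.1296, 0.3440) x4=(1.5207, -1.3527, -1.7837)
step 11: x0=(-1.3963, 0.2523, -0.9265) x1=(-0.3725, -1.0556, -0.1390) x2=(0.0262, 0.7697, -1.6775) x3=(0.1839, -1.1392, 0.2712) x4=(1.4967, -1.3334, -1.7778)
step 12: x0=(-1.3316, 0.2463, -0.9393) x1=(-0.3594, -1.0323, -0.1662) x2=(0.0595, 0.7362, -1.6578) x3=(0.1961, -1.1466, 0.1952) x4=(1.4693, -1.3123, -1.7699)
step 13: x0=(-1.2617, 0.2371, -0.9519) x1=(-0.3461, -1.0084, -0.1946) x2=(0.0930, 0.6996, -1.6362) x3=(0.2087, -1.1520, 0.1163) x4=(1.4388, -1.2894, -1.7603)
step 14: x0=(-1.1870, 0.2249, -0.9644) x1=(-0.3327, -0.9838, -0.2240) x2=(0.1268, 0.6601, -1.6129) x3=(0.2219, -1.1555, 0.0349) x4=(1.4053, -1.2649, -1.7489)
step 15: x0=(-1.1079, 0.2097, -0.9769) x1=(-0.3191, -0.9587, -0.2545) x2=(0.1609, 0.6179, -1.5880) x3=(0.2356, -1.1574, -0.0488) x4=(1.3691, -1.2388, -1.7360)
step 16: x0=(-1.0249, 0.1919, -0.9894) x1=(-0.3054, -0.9330, -0.2859) x2=(0.1951, 0.5732, -1.5618) x3=(0.2499, -1.1576, -0.1347) x4=(1.3304, -1.2113, -1.7216)
step 17: x0=(-0.9384, 0.1717, -1.0020) x1=(-0.2917, -0.9068, -0.3180) x2=(0.2296, 0.5263, -1.5344) x3=(0.2648, -1.1565, -0.2223) x4=(1.2894, -1.1825, -1.7060)
step 18: x0=(-0.8491, 0.1492, -1.0146) x1=(-0.2778, -0.8801, -0.3509) x2=(0.2642, 0.4774, -1.5061) x3=(0.2804, -1.1542, -0.3115) x4=(1.2464, -1.1525, -1.6892)
step 19: x0=(-0.7572, 0.1248, -1.0274) x1=(-0.2639, -0.8530, -0.3842) x2=(0.2991, 0.4269, -1.4769) x3=(0.2966, -1.1509, -0.4020) x4=(1.2016, -1.1214, -1.6714)
step 20: x0=(-0.6634, 0.0988, -1.0403) x1=(-0.2499, -0.8257, -0.4180) x2=(0.3341, 0.3749, -1.4471) x3=(0.3135, -1.1468, -0.4936) x4=(1.1553, -1.0894, -1.6527)
step 21: x0=(-0.5682, 0.0714, -1.0534) x1=(-0.2359, -0.7980, -0.4522) x2=(0.3694, 0.3218, -1.4169) x3=(0.3309, -1.1421, -0.5861) x4=(1.1078, -1.0566, -1.6334)
step 22: x0=(-0.4720, 0.0429, -1.0668) x1=(-0.2218, -0.7702, -0.4865) x2=(0.4049, 0.2679, -1.3864) x3=(0.3488, -1.1370, -0.6791) x4=(1.0593, -1.0233, -1.6135)
step 23: x0=(-0.3753, 0.0138, -1.0805) x1=(-0.2078, -0.7423, -0.5209) x2=(0.4407, 0.2134, -1.3558) x3=(0.3672, -1.1317, -0.7725) x4=(1.0101, -0.9894, -1.5933)
step 24: x0=(-0.2785, -0.0157, -1.0945) x1=(-0.1937, -0.7143, -0.5552) x2=(0.4768, 0.1586, -1.3251) x3=(0.3858, -1.1265, -0.8661) x4=(0.9604, -0.9552, -1.5729)

1.3143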